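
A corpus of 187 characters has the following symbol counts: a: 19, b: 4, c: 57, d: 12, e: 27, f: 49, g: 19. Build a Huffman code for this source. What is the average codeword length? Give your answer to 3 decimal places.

2.519 bits/symbol

Probabilities are the counts divided by 187.
Repeatedly combine the two least-probable nodes; the expected code length is the sum of the merged weights.
merge 4/187 + 12/187 → 16/187
merge 16/187 + 19/187 → 35/187
merge 19/187 + 27/187 → 46/187
merge 35/187 + 46/187 → 81/187
merge 49/187 + 57/187 → 106/187
merge 81/187 + 106/187 → 1
L = 16/187 + 35/187 + 46/187 + 81/187 + 106/187 + 1 = 471/187 ≈ 2.519 bits/symbol.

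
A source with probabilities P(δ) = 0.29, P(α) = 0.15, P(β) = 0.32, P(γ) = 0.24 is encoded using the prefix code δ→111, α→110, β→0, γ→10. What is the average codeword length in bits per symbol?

2.12 bits/symbol

L̄ = Σ pᵢ·ℓᵢ = 0.29·3 + 0.15·3 + 0.32·1 + 0.24·2 = 2.12 bits/symbol.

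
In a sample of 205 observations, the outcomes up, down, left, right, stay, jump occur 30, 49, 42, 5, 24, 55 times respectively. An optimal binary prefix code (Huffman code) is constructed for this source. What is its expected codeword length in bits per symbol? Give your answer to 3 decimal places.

Probabilities are the counts divided by 205.
Repeatedly combine the two least-probable nodes; the expected code length is the sum of the merged weights.
merge 1/41 + 24/205 → 29/205
merge 29/205 + 6/41 → 59/205
merge 42/205 + 49/205 → 91/205
merge 11/41 + 59/205 → 114/205
merge 91/205 + 114/205 → 1
L = 29/205 + 59/205 + 91/205 + 114/205 + 1 = 498/205 ≈ 2.429 bits/symbol.

2.429 bits/symbol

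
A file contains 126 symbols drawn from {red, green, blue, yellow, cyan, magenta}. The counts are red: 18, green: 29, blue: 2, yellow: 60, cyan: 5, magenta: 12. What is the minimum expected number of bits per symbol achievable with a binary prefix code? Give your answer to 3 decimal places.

2.024 bits/symbol

Probabilities are the counts divided by 126.
Repeatedly combine the two least-probable nodes; the expected code length is the sum of the merged weights.
merge 1/63 + 5/126 → 1/18
merge 1/18 + 2/21 → 19/126
merge 1/7 + 19/126 → 37/126
merge 29/126 + 37/126 → 11/21
merge 10/21 + 11/21 → 1
L = 1/18 + 19/126 + 37/126 + 11/21 + 1 = 85/42 ≈ 2.024 bits/symbol.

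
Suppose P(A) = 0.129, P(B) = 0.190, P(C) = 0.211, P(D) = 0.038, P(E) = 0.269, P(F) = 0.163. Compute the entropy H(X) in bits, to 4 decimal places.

H = −Σ pᵢ log₂ pᵢ.
−0.129·log₂(0.129) = 0.3811
−0.190·log₂(0.190) = 0.4552
−0.211·log₂(0.211) = 0.4736
−0.038·log₂(0.038) = 0.1793
−0.269·log₂(0.269) = 0.5096
−0.163·log₂(0.163) = 0.4266
Sum ≈ 2.4254 → 2.4254 bits.

2.4254 bits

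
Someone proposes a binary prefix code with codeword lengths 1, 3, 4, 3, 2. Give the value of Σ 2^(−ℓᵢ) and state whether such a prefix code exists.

With common denominator 2^4 = 16: Σ 2^(−ℓᵢ) = 8/16 + 2/16 + 1/16 + 2/16 + 4/16 = 17/16 = 1.0625.
Kraft's inequality requires Σ ≤ 1; here Σ = 1.0625 > 1, so no such prefix code exists.

1.0625; no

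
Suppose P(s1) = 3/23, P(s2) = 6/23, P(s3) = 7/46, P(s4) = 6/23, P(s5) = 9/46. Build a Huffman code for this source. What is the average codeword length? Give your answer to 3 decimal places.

Repeatedly combine the two least-probable nodes; the expected code length is the sum of the merged weights.
merge 3/23 + 7/46 → 13/46
merge 9/46 + 6/23 → 21/46
merge 6/23 + 13/46 → 25/46
merge 21/46 + 25/46 → 1
L = 13/46 + 21/46 + 25/46 + 1 = 105/46 ≈ 2.283 bits/symbol.

2.283 bits/symbol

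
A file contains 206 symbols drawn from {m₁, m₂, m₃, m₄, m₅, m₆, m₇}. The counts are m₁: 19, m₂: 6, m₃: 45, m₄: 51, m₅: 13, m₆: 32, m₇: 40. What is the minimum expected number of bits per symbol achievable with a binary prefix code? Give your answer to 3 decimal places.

2.617 bits/symbol

Probabilities are the counts divided by 206.
Repeatedly combine the two least-probable nodes; the expected code length is the sum of the merged weights.
merge 3/103 + 13/206 → 19/206
merge 19/206 + 19/206 → 19/103
merge 16/103 + 19/103 → 35/103
merge 20/103 + 45/206 → 85/206
merge 51/206 + 35/103 → 121/206
merge 85/206 + 121/206 → 1
L = 19/206 + 19/103 + 35/103 + 85/206 + 121/206 + 1 = 539/206 ≈ 2.617 bits/symbol.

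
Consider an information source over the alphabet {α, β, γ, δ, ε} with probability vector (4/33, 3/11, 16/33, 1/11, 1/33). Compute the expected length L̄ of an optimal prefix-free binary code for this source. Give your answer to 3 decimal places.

1.879 bits/symbol

Repeatedly combine the two least-probable nodes; the expected code length is the sum of the merged weights.
merge 1/33 + 1/11 → 4/33
merge 4/33 + 4/33 → 8/33
merge 8/33 + 3/11 → 17/33
merge 16/33 + 17/33 → 1
L = 4/33 + 8/33 + 17/33 + 1 = 62/33 ≈ 1.879 bits/symbol.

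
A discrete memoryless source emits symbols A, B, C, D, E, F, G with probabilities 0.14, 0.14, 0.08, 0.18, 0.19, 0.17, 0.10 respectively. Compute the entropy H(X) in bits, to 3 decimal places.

2.753 bits

H = −Σ pᵢ log₂ pᵢ.
−0.14·log₂(0.14) = 0.3971
−0.14·log₂(0.14) = 0.3971
−0.08·log₂(0.08) = 0.2915
−0.18·log₂(0.18) = 0.4453
−0.19·log₂(0.19) = 0.4552
−0.17·log₂(0.17) = 0.4346
−0.10·log₂(0.10) = 0.3322
Sum ≈ 2.7530 → 2.753 bits.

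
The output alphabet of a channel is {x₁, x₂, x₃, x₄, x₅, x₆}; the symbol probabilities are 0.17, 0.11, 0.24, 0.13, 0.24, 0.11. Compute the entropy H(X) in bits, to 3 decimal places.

H = −Σ pᵢ log₂ pᵢ.
−0.17·log₂(0.17) = 0.4346
−0.11·log₂(0.11) = 0.3503
−0.24·log₂(0.24) = 0.4941
−0.13·log₂(0.13) = 0.3826
−0.24·log₂(0.24) = 0.4941
−0.11·log₂(0.11) = 0.3503
Sum ≈ 2.5061 → 2.506 bits.

2.506 bits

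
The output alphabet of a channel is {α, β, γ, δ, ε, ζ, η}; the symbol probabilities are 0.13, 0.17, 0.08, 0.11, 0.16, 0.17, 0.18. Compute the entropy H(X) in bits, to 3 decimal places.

2.762 bits

H = −Σ pᵢ log₂ pᵢ.
−0.13·log₂(0.13) = 0.3826
−0.17·log₂(0.17) = 0.4346
−0.08·log₂(0.08) = 0.2915
−0.11·log₂(0.11) = 0.3503
−0.16·log₂(0.16) = 0.4230
−0.17·log₂(0.17) = 0.4346
−0.18·log₂(0.18) = 0.4453
Sum ≈ 2.7619 → 2.762 bits.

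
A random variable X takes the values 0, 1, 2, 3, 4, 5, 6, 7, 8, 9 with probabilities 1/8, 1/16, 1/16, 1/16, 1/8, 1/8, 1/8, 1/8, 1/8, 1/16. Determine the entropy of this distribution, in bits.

3.25 bits

Each probability is a power of 1/2, so log₂(1/p) is an integer.
H = Σ p·log₂(1/p) = 1/8·3 + 1/16·4 + 1/16·4 + 1/16·4 + 1/8·3 + 1/8·3 + 1/8·3 + 1/8·3 + 1/8·3 + 1/16·4 = 3.25 bits.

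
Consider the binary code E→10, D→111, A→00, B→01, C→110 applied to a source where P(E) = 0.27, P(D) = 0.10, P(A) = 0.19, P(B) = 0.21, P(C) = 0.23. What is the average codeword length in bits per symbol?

2.33 bits/symbol

L̄ = Σ pᵢ·ℓᵢ = 0.27·2 + 0.10·3 + 0.19·2 + 0.21·2 + 0.23·3 = 2.33 bits/symbol.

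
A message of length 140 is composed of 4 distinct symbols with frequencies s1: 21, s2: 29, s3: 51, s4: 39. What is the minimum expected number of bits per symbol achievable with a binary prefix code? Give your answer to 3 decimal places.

Probabilities are the counts divided by 140.
Repeatedly combine the two least-probable nodes; the expected code length is the sum of the merged weights.
merge 3/20 + 29/140 → 5/14
merge 39/140 + 5/14 → 89/140
merge 51/140 + 89/140 → 1
L = 5/14 + 89/140 + 1 = 279/140 ≈ 1.993 bits/symbol.

1.993 bits/symbol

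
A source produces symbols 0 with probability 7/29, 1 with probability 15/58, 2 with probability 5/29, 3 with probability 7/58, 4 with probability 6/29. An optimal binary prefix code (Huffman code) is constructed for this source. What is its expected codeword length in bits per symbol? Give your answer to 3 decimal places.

2.293 bits/symbol

Repeatedly combine the two least-probable nodes; the expected code length is the sum of the merged weights.
merge 7/58 + 5/29 → 17/58
merge 6/29 + 7/29 → 13/29
merge 15/58 + 17/58 → 16/29
merge 13/29 + 16/29 → 1
L = 17/58 + 13/29 + 16/29 + 1 = 133/58 ≈ 2.293 bits/symbol.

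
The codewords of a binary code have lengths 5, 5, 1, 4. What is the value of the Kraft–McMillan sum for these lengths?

With common denominator 2^5 = 32: Σ 2^(−ℓᵢ) = 1/32 + 1/32 + 16/32 + 2/32 = 20/32 = 0.625.

0.625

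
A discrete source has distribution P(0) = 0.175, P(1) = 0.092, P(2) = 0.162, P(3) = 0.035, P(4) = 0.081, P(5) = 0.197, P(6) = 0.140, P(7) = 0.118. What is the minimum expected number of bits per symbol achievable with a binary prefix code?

Repeatedly combine the two least-probable nodes; the expected code length is the sum of the merged weights.
merge 7/200 + 81/1000 → 29/250
merge 23/250 + 29/250 → 26/125
merge 59/500 + 7/50 → 129/500
merge 81/500 + 7/40 → 337/1000
merge 197/1000 + 26/125 → 81/200
merge 129/500 + 337/1000 → 119/200
merge 81/200 + 119/200 → 1
L = 29/250 + 26/125 + 129/500 + 337/1000 + 81/200 + 119/200 + 1 = 2919/1000 = 2.919 bits/symbol.

2.919 bits/symbol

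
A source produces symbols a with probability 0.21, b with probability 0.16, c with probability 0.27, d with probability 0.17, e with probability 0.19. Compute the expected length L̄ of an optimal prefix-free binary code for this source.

2.33 bits/symbol

Repeatedly combine the two least-probable nodes; the expected code length is the sum of the merged weights.
merge 4/25 + 17/100 → 33/100
merge 19/100 + 21/100 → 2/5
merge 27/100 + 33/100 → 3/5
merge 2/5 + 3/5 → 1
L = 33/100 + 2/5 + 3/5 + 1 = 233/100 = 2.33 bits/symbol.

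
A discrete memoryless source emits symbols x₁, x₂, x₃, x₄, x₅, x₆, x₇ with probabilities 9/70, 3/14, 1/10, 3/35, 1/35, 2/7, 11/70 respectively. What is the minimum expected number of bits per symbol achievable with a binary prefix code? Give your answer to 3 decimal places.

Repeatedly combine the two least-probable nodes; the expected code length is the sum of the merged weights.
merge 1/35 + 3/35 → 4/35
merge 1/10 + 4/35 → 3/14
merge 9/70 + 11/70 → 2/7
merge 3/14 + 3/14 → 3/7
merge 2/7 + 2/7 → 4/7
merge 3/7 + 4/7 → 1
L = 4/35 + 3/14 + 2/7 + 3/7 + 4/7 + 1 = 183/70 ≈ 2.614 bits/symbol.

2.614 bits/symbol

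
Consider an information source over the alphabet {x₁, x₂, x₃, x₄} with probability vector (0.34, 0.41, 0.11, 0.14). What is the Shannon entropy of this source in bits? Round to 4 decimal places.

H = −Σ pᵢ log₂ pᵢ.
−0.34·log₂(0.34) = 0.5292
−0.41·log₂(0.41) = 0.5274
−0.11·log₂(0.11) = 0.3503
−0.14·log₂(0.14) = 0.3971
Sum ≈ 1.8040 → 1.8040 bits.

1.8040 bits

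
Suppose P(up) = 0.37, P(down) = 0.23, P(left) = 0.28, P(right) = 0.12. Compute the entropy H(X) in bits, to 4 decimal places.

1.8997 bits

H = −Σ pᵢ log₂ pᵢ.
−0.37·log₂(0.37) = 0.5307
−0.23·log₂(0.23) = 0.4877
−0.28·log₂(0.28) = 0.5142
−0.12·log₂(0.12) = 0.3671
Sum ≈ 1.8997 → 1.8997 bits.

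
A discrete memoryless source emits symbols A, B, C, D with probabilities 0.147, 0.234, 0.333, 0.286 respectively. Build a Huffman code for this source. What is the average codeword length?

Repeatedly combine the two least-probable nodes; the expected code length is the sum of the merged weights.
merge 147/1000 + 117/500 → 381/1000
merge 143/500 + 333/1000 → 619/1000
merge 381/1000 + 619/1000 → 1
L = 381/1000 + 619/1000 + 1 = 2 bits/symbol.

2 bits/symbol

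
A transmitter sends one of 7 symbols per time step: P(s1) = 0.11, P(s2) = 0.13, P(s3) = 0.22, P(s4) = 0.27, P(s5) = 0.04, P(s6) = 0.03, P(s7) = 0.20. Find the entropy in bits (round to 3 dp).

2.525 bits

H = −Σ pᵢ log₂ pᵢ.
−0.11·log₂(0.11) = 0.3503
−0.13·log₂(0.13) = 0.3826
−0.22·log₂(0.22) = 0.4806
−0.27·log₂(0.27) = 0.5100
−0.04·log₂(0.04) = 0.1858
−0.03·log₂(0.03) = 0.1518
−0.20·log₂(0.20) = 0.4644
Sum ≈ 2.5254 → 2.525 bits.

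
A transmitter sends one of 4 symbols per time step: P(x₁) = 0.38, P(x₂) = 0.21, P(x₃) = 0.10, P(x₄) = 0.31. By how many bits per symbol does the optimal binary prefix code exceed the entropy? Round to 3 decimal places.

Entropy H = −Σ p log₂ p ≈ 1.8593 bits.
Huffman merges: 1/10+21/100→31/100; 31/100+31/100→31/50; 19/50+31/50→1. L = 193/100 ≈ 1.9300.
L − H = 1.9300 − 1.8593 = 0.071 bits.

0.071 bits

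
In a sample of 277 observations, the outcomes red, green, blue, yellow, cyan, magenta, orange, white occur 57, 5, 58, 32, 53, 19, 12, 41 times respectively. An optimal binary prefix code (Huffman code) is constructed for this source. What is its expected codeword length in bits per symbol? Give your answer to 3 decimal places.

2.776 bits/symbol

Probabilities are the counts divided by 277.
Repeatedly combine the two least-probable nodes; the expected code length is the sum of the merged weights.
merge 5/277 + 12/277 → 17/277
merge 17/277 + 19/277 → 36/277
merge 32/277 + 36/277 → 68/277
merge 41/277 + 53/277 → 94/277
merge 57/277 + 58/277 → 115/277
merge 68/277 + 94/277 → 162/277
merge 115/277 + 162/277 → 1
L = 17/277 + 36/277 + 68/277 + 94/277 + 115/277 + 162/277 + 1 = 769/277 ≈ 2.776 bits/symbol.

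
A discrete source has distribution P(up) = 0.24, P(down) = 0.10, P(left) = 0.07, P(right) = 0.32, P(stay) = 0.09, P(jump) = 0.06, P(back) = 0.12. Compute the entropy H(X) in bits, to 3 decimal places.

2.544 bits

H = −Σ pᵢ log₂ pᵢ.
−0.24·log₂(0.24) = 0.4941
−0.10·log₂(0.10) = 0.3322
−0.07·log₂(0.07) = 0.2686
−0.32·log₂(0.32) = 0.5260
−0.09·log₂(0.09) = 0.3127
−0.06·log₂(0.06) = 0.2435
−0.12·log₂(0.12) = 0.3671
Sum ≈ 2.5442 → 2.544 bits.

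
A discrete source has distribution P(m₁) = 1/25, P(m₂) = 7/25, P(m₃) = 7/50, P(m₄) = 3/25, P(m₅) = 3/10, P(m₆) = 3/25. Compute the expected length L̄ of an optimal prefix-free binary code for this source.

2.42 bits/symbol

Repeatedly combine the two least-probable nodes; the expected code length is the sum of the merged weights.
merge 1/25 + 3/25 → 4/25
merge 3/25 + 7/50 → 13/50
merge 4/25 + 13/50 → 21/50
merge 7/25 + 3/10 → 29/50
merge 21/50 + 29/50 → 1
L = 4/25 + 13/50 + 21/50 + 29/50 + 1 = 121/50 = 2.42 bits/symbol.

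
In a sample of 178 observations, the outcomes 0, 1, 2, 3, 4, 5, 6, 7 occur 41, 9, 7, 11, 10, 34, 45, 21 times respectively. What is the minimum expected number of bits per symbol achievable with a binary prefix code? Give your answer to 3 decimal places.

Probabilities are the counts divided by 178.
Repeatedly combine the two least-probable nodes; the expected code length is the sum of the merged weights.
merge 7/178 + 9/178 → 8/89
merge 5/89 + 11/178 → 21/178
merge 8/89 + 21/178 → 37/178
merge 21/178 + 17/89 → 55/178
merge 37/178 + 41/178 → 39/89
merge 45/178 + 55/178 → 50/89
merge 39/89 + 50/89 → 1
L = 8/89 + 21/178 + 37/178 + 55/178 + 39/89 + 50/89 + 1 = 485/178 ≈ 2.725 bits/symbol.

2.725 bits/symbol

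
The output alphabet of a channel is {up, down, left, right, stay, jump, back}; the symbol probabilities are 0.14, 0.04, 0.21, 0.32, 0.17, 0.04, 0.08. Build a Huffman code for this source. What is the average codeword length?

Repeatedly combine the two least-probable nodes; the expected code length is the sum of the merged weights.
merge 1/25 + 1/25 → 2/25
merge 2/25 + 2/25 → 4/25
merge 7/50 + 4/25 → 3/10
merge 17/100 + 21/100 → 19/50
merge 3/10 + 8/25 → 31/50
merge 19/50 + 31/50 → 1
L = 2/25 + 4/25 + 3/10 + 19/50 + 31/50 + 1 = 127/50 = 2.54 bits/symbol.

2.54 bits/symbol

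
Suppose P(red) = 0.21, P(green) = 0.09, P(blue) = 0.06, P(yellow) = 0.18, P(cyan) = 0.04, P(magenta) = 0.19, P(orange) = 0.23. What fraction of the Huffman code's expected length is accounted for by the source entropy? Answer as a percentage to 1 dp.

Entropy H = −Σ p log₂ p ≈ 2.6030 bits.
Huffman merges: 1/25+3/50→1/10; 9/100+1/10→19/100; 9/50+19/100→37/100; 19/100+21/100→2/5; 23/100+37/100→3/5; 2/5+3/5→1. L = 133/50 ≈ 2.6600.
Efficiency = H/L = 2.6030/2.6600 = 97.9%.

97.9%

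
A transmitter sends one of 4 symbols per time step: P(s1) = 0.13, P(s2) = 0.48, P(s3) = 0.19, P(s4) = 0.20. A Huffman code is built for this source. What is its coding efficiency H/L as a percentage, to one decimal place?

Entropy H = −Σ p log₂ p ≈ 1.8105 bits.
Huffman merges: 13/100+19/100→8/25; 1/5+8/25→13/25; 12/25+13/25→1. L = 46/25 ≈ 1.8400.
Efficiency = H/L = 1.8105/1.8400 = 98.4%.

98.4%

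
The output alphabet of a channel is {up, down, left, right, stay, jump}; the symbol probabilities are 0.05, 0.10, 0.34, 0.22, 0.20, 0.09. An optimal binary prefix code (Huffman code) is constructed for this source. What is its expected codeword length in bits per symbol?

2.38 bits/symbol

Repeatedly combine the two least-probable nodes; the expected code length is the sum of the merged weights.
merge 1/20 + 9/100 → 7/50
merge 1/10 + 7/50 → 6/25
merge 1/5 + 11/50 → 21/50
merge 6/25 + 17/50 → 29/50
merge 21/50 + 29/50 → 1
L = 7/50 + 6/25 + 21/50 + 29/50 + 1 = 119/50 = 2.38 bits/symbol.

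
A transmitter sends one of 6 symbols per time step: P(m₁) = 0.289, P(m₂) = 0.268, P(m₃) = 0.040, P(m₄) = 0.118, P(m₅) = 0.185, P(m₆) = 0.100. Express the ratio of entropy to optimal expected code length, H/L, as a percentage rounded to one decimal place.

98.4%

Entropy H = −Σ p log₂ p ≈ 2.3588 bits.
Huffman merges: 1/25+1/10→7/50; 59/500+7/50→129/500; 37/200+129/500→443/1000; 67/250+289/1000→557/1000; 443/1000+557/1000→1. L = 1199/500 ≈ 2.3980.
Efficiency = H/L = 2.3588/2.3980 = 98.4%.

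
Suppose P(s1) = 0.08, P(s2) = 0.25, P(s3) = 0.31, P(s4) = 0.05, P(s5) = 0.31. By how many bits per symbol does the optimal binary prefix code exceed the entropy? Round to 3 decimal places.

0.075 bits

Entropy H = −Σ p log₂ p ≈ 2.0552 bits.
Huffman merges: 1/20+2/25→13/100; 13/100+1/4→19/50; 31/100+31/100→31/50; 19/50+31/50→1. L = 213/100 ≈ 2.1300.
L − H = 2.1300 − 2.0552 = 0.075 bits.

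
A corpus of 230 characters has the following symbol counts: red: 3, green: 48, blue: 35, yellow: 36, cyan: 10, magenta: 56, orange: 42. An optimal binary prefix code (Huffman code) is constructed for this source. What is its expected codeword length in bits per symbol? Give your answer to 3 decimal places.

Probabilities are the counts divided by 230.
Repeatedly combine the two least-probable nodes; the expected code length is the sum of the merged weights.
merge 3/230 + 1/23 → 13/230
merge 13/230 + 7/46 → 24/115
merge 18/115 + 21/115 → 39/115
merge 24/115 + 24/115 → 48/115
merge 28/115 + 39/115 → 67/115
merge 48/115 + 67/115 → 1
L = 13/230 + 24/115 + 39/115 + 48/115 + 67/115 + 1 = 599/230 ≈ 2.604 bits/symbol.

2.604 bits/symbol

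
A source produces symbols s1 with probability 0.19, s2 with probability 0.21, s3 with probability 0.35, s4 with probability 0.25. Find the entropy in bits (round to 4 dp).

1.9582 bits

H = −Σ pᵢ log₂ pᵢ.
−0.19·log₂(0.19) = 0.4552
−0.21·log₂(0.21) = 0.4728
−0.35·log₂(0.35) = 0.5301
−0.25·log₂(0.25) = 0.5000
Sum ≈ 1.9582 → 1.9582 bits.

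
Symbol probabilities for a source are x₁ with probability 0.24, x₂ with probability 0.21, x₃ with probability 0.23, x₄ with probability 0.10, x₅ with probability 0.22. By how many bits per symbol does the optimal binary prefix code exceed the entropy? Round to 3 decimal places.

0.043 bits

Entropy H = −Σ p log₂ p ≈ 2.2674 bits.
Huffman merges: 1/10+21/100→31/100; 11/50+23/100→9/20; 6/25+31/100→11/20; 9/20+11/20→1. L = 231/100 ≈ 2.3100.
L − H = 2.3100 − 2.2674 = 0.043 bits.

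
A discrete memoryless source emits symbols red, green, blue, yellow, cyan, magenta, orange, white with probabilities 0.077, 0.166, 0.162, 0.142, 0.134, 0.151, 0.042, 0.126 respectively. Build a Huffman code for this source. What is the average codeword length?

Repeatedly combine the two least-probable nodes; the expected code length is the sum of the merged weights.
merge 21/500 + 77/1000 → 119/1000
merge 119/1000 + 63/500 → 49/200
merge 67/500 + 71/500 → 69/250
merge 151/1000 + 81/500 → 313/1000
merge 83/500 + 49/200 → 411/1000
merge 69/250 + 313/1000 → 589/1000
merge 411/1000 + 589/1000 → 1
L = 119/1000 + 49/200 + 69/250 + 313/1000 + 411/1000 + 589/1000 + 1 = 2953/1000 = 2.953 bits/symbol.

2.953 bits/symbol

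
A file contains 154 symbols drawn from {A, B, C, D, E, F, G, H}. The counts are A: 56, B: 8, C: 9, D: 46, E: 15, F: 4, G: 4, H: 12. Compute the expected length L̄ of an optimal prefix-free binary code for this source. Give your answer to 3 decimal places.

Probabilities are the counts divided by 154.
Repeatedly combine the two least-probable nodes; the expected code length is the sum of the merged weights.
merge 2/77 + 2/77 → 4/77
merge 4/77 + 4/77 → 8/77
merge 9/154 + 6/77 → 3/22
merge 15/154 + 8/77 → 31/154
merge 3/22 + 31/154 → 26/77
merge 23/77 + 26/77 → 7/11
merge 4/11 + 7/11 → 1
L = 4/77 + 8/77 + 3/22 + 31/154 + 26/77 + 7/11 + 1 = 190/77 ≈ 2.468 bits/symbol.

2.468 bits/symbol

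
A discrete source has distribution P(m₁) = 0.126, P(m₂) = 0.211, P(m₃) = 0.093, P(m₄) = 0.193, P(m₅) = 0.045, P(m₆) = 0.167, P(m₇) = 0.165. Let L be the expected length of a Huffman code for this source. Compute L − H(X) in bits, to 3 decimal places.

0.046 bits

Entropy H = −Σ p log₂ p ≈ 2.6884 bits.
Huffman merges: 9/200+93/1000→69/500; 63/500+69/500→33/125; 33/200+167/1000→83/250; 193/1000+211/1000→101/250; 33/125+83/250→149/250; 101/250+149/250→1. L = 1367/500 ≈ 2.7340.
L − H = 2.7340 − 2.6884 = 0.046 bits.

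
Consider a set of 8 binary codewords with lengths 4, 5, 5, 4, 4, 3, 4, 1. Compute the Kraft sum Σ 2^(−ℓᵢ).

With common denominator 2^5 = 32: Σ 2^(−ℓᵢ) = 2/32 + 1/32 + 1/32 + 2/32 + 2/32 + 4/32 + 2/32 + 16/32 = 30/32 = 0.9375.

0.9375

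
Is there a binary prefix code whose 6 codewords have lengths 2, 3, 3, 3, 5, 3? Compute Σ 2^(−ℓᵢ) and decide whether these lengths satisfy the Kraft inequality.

0.78125; yes

With common denominator 2^5 = 32: Σ 2^(−ℓᵢ) = 8/32 + 4/32 + 4/32 + 4/32 + 1/32 + 4/32 = 25/32 = 0.78125.
Kraft's inequality requires Σ ≤ 1; here Σ = 0.78125 ≤ 1, so such a prefix code exists.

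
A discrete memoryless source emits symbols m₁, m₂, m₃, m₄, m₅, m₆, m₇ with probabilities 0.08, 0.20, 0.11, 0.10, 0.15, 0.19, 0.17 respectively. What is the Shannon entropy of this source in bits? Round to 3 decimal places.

H = −Σ pᵢ log₂ pᵢ.
−0.08·log₂(0.08) = 0.2915
−0.20·log₂(0.20) = 0.4644
−0.11·log₂(0.11) = 0.3503
−0.10·log₂(0.10) = 0.3322
−0.15·log₂(0.15) = 0.4105
−0.19·log₂(0.19) = 0.4552
−0.17·log₂(0.17) = 0.4346
Sum ≈ 2.7387 → 2.739 bits.

2.739 bits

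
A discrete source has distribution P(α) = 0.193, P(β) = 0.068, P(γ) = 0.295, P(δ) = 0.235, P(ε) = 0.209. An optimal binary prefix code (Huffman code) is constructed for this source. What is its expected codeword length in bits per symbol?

2.261 bits/symbol

Repeatedly combine the two least-probable nodes; the expected code length is the sum of the merged weights.
merge 17/250 + 193/1000 → 261/1000
merge 209/1000 + 47/200 → 111/250
merge 261/1000 + 59/200 → 139/250
merge 111/250 + 139/250 → 1
L = 261/1000 + 111/250 + 139/250 + 1 = 2261/1000 = 2.261 bits/symbol.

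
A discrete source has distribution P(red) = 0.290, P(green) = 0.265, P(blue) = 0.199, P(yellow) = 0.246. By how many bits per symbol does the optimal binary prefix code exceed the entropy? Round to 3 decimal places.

0.013 bits

Entropy H = −Σ p log₂ p ≈ 1.9869 bits.
Huffman merges: 199/1000+123/500→89/200; 53/200+29/100→111/200; 89/200+111/200→1. L = 2 ≈ 2.0000.
L − H = 2.0000 − 1.9869 = 0.013 bits.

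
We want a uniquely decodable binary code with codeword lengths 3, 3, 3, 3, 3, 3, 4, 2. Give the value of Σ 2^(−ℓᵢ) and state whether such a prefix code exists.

1.0625; no

With common denominator 2^4 = 16: Σ 2^(−ℓᵢ) = 2/16 + 2/16 + 2/16 + 2/16 + 2/16 + 2/16 + 1/16 + 4/16 = 17/16 = 1.0625.
Kraft's inequality requires Σ ≤ 1; here Σ = 1.0625 > 1, so no such prefix code exists.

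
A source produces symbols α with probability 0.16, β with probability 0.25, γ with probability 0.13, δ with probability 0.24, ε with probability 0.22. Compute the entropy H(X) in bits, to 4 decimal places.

H = −Σ pᵢ log₂ pᵢ.
−0.16·log₂(0.16) = 0.4230
−0.25·log₂(0.25) = 0.5000
−0.13·log₂(0.13) = 0.3826
−0.24·log₂(0.24) = 0.4941
−0.22·log₂(0.22) = 0.4806
Sum ≈ 2.2804 → 2.2804 bits.

2.2804 bits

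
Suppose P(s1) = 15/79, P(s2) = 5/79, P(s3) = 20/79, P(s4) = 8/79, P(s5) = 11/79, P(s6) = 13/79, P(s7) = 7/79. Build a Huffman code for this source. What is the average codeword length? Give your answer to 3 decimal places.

Repeatedly combine the two least-probable nodes; the expected code length is the sum of the merged weights.
merge 5/79 + 7/79 → 12/79
merge 8/79 + 11/79 → 19/79
merge 12/79 + 13/79 → 25/79
merge 15/79 + 19/79 → 34/79
merge 20/79 + 25/79 → 45/79
merge 34/79 + 45/79 → 1
L = 12/79 + 19/79 + 25/79 + 34/79 + 45/79 + 1 = 214/79 ≈ 2.709 bits/symbol.

2.709 bits/symbol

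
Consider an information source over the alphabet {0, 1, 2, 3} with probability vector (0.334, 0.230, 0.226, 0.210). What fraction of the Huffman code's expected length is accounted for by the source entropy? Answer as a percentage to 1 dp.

Entropy H = −Σ p log₂ p ≈ 1.9738 bits.
Huffman merges: 21/100+113/500→109/250; 23/100+167/500→141/250; 109/250+141/250→1. L = 2 ≈ 2.0000.
Efficiency = H/L = 1.9738/2.0000 = 98.7%.

98.7%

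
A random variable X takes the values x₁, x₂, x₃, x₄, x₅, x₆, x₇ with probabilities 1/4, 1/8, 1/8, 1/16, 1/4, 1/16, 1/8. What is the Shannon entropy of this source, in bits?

Each probability is a power of 1/2, so log₂(1/p) is an integer.
H = Σ p·log₂(1/p) = 1/4·2 + 1/8·3 + 1/8·3 + 1/16·4 + 1/4·2 + 1/16·4 + 1/8·3 = 2.625 bits.

2.625 bits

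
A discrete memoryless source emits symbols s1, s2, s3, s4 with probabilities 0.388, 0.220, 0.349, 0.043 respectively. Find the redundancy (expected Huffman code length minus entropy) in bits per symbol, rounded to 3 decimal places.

0.139 bits

Entropy H = −Σ p log₂ p ≈ 1.7358 bits.
Huffman merges: 43/1000+11/50→263/1000; 263/1000+349/1000→153/250; 97/250+153/250→1. L = 15/8 ≈ 1.8750.
L − H = 1.8750 − 1.7358 = 0.139 bits.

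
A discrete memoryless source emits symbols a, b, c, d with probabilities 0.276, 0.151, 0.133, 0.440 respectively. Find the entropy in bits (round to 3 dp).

1.833 bits

H = −Σ pᵢ log₂ pᵢ.
−0.276·log₂(0.276) = 0.5126
−0.151·log₂(0.151) = 0.4118
−0.133·log₂(0.133) = 0.3871
−0.440·log₂(0.440) = 0.5211
Sum ≈ 1.8327 → 1.833 bits.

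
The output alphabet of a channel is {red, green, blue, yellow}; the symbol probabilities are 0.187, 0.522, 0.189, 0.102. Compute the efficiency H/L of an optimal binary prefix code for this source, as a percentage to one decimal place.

Entropy H = −Σ p log₂ p ≈ 1.7321 bits.
Huffman merges: 51/500+187/1000→289/1000; 189/1000+289/1000→239/500; 239/500+261/500→1. L = 1767/1000 ≈ 1.7670.
Efficiency = H/L = 1.7321/1.7670 = 98.0%.

98.0%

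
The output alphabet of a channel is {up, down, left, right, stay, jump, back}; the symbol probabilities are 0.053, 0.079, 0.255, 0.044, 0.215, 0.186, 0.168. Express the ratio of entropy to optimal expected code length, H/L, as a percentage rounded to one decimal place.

Entropy H = −Σ p log₂ p ≈ 2.5754 bits.
Huffman merges: 11/250+53/1000→97/1000; 79/1000+97/1000→22/125; 21/125+22/125→43/125; 93/500+43/200→401/1000; 51/200+43/125→599/1000; 401/1000+599/1000→1. L = 2617/1000 ≈ 2.6170.
Efficiency = H/L = 2.5754/2.6170 = 98.4%.

98.4%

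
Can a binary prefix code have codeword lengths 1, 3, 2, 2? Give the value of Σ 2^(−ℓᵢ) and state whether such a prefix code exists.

With common denominator 2^3 = 8: Σ 2^(−ℓᵢ) = 4/8 + 1/8 + 2/8 + 2/8 = 9/8 = 1.125.
Kraft's inequality requires Σ ≤ 1; here Σ = 1.125 > 1, so no such prefix code exists.

1.125; no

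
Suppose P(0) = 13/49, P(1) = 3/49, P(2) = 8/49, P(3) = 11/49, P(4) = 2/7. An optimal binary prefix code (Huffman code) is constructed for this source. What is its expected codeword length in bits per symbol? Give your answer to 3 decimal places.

Repeatedly combine the two least-probable nodes; the expected code length is the sum of the merged weights.
merge 3/49 + 8/49 → 11/49
merge 11/49 + 11/49 → 22/49
merge 13/49 + 2/7 → 27/49
merge 22/49 + 27/49 → 1
L = 11/49 + 22/49 + 27/49 + 1 = 109/49 ≈ 2.224 bits/symbol.

2.224 bits/symbol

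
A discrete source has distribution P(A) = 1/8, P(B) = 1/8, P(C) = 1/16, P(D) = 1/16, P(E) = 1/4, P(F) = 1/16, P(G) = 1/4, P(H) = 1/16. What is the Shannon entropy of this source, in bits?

Each probability is a power of 1/2, so log₂(1/p) is an integer.
H = Σ p·log₂(1/p) = 1/8·3 + 1/8·3 + 1/16·4 + 1/16·4 + 1/4·2 + 1/16·4 + 1/4·2 + 1/16·4 = 2.75 bits.

2.75 bits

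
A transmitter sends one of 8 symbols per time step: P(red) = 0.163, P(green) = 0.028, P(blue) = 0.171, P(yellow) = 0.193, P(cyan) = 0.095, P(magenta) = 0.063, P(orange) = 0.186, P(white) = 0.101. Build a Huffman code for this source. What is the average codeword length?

Repeatedly combine the two least-probable nodes; the expected code length is the sum of the merged weights.
merge 7/250 + 63/1000 → 91/1000
merge 91/1000 + 19/200 → 93/500
merge 101/1000 + 163/1000 → 33/125
merge 171/1000 + 93/500 → 357/1000
merge 93/500 + 193/1000 → 379/1000
merge 33/125 + 357/1000 → 621/1000
merge 379/1000 + 621/1000 → 1
L = 91/1000 + 93/500 + 33/125 + 357/1000 + 379/1000 + 621/1000 + 1 = 1449/500 = 2.898 bits/symbol.

2.898 bits/symbol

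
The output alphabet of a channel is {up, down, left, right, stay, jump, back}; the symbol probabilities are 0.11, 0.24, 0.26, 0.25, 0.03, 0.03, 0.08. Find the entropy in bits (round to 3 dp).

2.445 bits

H = −Σ pᵢ log₂ pᵢ.
−0.11·log₂(0.11) = 0.3503
−0.24·log₂(0.24) = 0.4941
−0.26·log₂(0.26) = 0.5053
−0.25·log₂(0.25) = 0.5000
−0.03·log₂(0.03) = 0.1518
−0.03·log₂(0.03) = 0.1518
−0.08·log₂(0.08) = 0.2915
Sum ≈ 2.4448 → 2.445 bits.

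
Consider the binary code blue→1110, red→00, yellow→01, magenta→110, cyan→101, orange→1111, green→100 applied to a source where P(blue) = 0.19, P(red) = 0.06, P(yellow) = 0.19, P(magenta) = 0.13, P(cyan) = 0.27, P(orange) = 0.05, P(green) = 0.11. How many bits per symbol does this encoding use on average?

L̄ = Σ pᵢ·ℓᵢ = 0.19·4 + 0.06·2 + 0.19·2 + 0.13·3 + 0.27·3 + 0.05·4 + 0.11·3 = 2.99 bits/symbol.

2.99 bits/symbol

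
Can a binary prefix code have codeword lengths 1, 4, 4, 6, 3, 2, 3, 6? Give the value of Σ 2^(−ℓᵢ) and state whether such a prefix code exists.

1.15625; no

With common denominator 2^6 = 64: Σ 2^(−ℓᵢ) = 32/64 + 4/64 + 4/64 + 1/64 + 8/64 + 16/64 + 8/64 + 1/64 = 74/64 = 1.15625.
Kraft's inequality requires Σ ≤ 1; here Σ = 1.15625 > 1, so no such prefix code exists.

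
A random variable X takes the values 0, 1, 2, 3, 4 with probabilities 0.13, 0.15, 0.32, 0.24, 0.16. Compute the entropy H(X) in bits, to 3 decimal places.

H = −Σ pᵢ log₂ pᵢ.
−0.13·log₂(0.13) = 0.3826
−0.15·log₂(0.15) = 0.4105
−0.32·log₂(0.32) = 0.5260
−0.24·log₂(0.24) = 0.4941
−0.16·log₂(0.16) = 0.4230
Sum ≈ 2.2364 → 2.236 bits.

2.236 bits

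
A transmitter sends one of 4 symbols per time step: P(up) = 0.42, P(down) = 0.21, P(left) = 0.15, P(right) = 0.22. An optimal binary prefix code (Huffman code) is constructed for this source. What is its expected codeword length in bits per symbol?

Repeatedly combine the two least-probable nodes; the expected code length is the sum of the merged weights.
merge 3/20 + 21/100 → 9/25
merge 11/50 + 9/25 → 29/50
merge 21/50 + 29/50 → 1
L = 9/25 + 29/50 + 1 = 97/50 = 1.94 bits/symbol.

1.94 bits/symbol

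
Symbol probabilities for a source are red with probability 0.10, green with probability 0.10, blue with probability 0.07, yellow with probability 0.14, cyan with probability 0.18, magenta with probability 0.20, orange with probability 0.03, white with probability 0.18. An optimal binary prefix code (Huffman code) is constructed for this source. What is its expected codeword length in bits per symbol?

Repeatedly combine the two least-probable nodes; the expected code length is the sum of the merged weights.
merge 3/100 + 7/100 → 1/10
merge 1/10 + 1/10 → 1/5
merge 1/10 + 7/50 → 6/25
merge 9/50 + 9/50 → 9/25
merge 1/5 + 1/5 → 2/5
merge 6/25 + 9/25 → 3/5
merge 2/5 + 3/5 → 1
L = 1/10 + 1/5 + 6/25 + 9/25 + 2/5 + 3/5 + 1 = 29/10 = 2.9 bits/symbol.

2.9 bits/symbol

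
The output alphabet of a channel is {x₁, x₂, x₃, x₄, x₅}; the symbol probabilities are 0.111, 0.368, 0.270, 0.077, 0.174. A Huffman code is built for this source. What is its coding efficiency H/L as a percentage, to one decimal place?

97.0%

Entropy H = −Σ p log₂ p ≈ 2.1166 bits.
Huffman merges: 77/1000+111/1000→47/250; 87/500+47/250→181/500; 27/100+181/500→79/125; 46/125+79/125→1. L = 1091/500 ≈ 2.1820.
Efficiency = H/L = 2.1166/2.1820 = 97.0%.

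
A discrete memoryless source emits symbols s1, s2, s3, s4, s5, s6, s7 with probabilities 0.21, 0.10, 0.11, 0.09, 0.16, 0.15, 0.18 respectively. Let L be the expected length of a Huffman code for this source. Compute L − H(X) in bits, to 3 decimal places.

Entropy H = −Σ p log₂ p ≈ 2.7468 bits.
Huffman merges: 9/100+1/10→19/100; 11/100+3/20→13/50; 4/25+9/50→17/50; 19/100+21/100→2/5; 13/50+17/50→3/5; 2/5+3/5→1. L = 279/100 ≈ 2.7900.
L − H = 2.7900 − 2.7468 = 0.043 bits.

0.043 bits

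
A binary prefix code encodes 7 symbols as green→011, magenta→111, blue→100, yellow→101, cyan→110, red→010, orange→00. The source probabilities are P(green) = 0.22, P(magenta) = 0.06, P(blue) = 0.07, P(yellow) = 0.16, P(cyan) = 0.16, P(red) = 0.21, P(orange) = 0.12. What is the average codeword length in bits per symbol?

L̄ = Σ pᵢ·ℓᵢ = 0.22·3 + 0.06·3 + 0.07·3 + 0.16·3 + 0.16·3 + 0.21·3 + 0.12·2 = 2.88 bits/symbol.

2.88 bits/symbol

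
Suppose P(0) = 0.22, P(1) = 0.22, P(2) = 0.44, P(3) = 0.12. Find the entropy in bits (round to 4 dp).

H = −Σ pᵢ log₂ pᵢ.
−0.22·log₂(0.22) = 0.4806
−0.22·log₂(0.22) = 0.4806
−0.44·log₂(0.44) = 0.5211
−0.12·log₂(0.12) = 0.3671
Sum ≈ 1.8494 → 1.8494 bits.

1.8494 bits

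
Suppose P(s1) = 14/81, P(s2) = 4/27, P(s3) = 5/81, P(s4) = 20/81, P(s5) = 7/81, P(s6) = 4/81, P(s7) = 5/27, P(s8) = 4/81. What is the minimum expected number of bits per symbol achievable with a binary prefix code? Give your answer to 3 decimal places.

Repeatedly combine the two least-probable nodes; the expected code length is the sum of the merged weights.
merge 4/81 + 4/81 → 8/81
merge 5/81 + 7/81 → 4/27
merge 8/81 + 4/27 → 20/81
merge 4/27 + 14/81 → 26/81
merge 5/27 + 20/81 → 35/81
merge 20/81 + 26/81 → 46/81
merge 35/81 + 46/81 → 1
L = 8/81 + 4/27 + 20/81 + 26/81 + 35/81 + 46/81 + 1 = 76/27 ≈ 2.815 bits/symbol.

2.815 bits/symbol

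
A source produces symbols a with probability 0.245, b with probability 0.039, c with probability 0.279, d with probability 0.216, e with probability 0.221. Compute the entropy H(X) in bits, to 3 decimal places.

H = −Σ pᵢ log₂ pᵢ.
−0.245·log₂(0.245) = 0.4971
−0.039·log₂(0.039) = 0.1825
−0.279·log₂(0.279) = 0.5138
−0.216·log₂(0.216) = 0.4776
−0.221·log₂(0.221) = 0.4813
Sum ≈ 2.1524 → 2.152 bits.

2.152 bits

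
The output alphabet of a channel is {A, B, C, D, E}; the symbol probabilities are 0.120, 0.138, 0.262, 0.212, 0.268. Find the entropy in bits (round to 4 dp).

2.2512 bits

H = −Σ pᵢ log₂ pᵢ.
−0.120·log₂(0.120) = 0.3671
−0.138·log₂(0.138) = 0.3943
−0.262·log₂(0.262) = 0.5063
−0.212·log₂(0.212) = 0.4744
−0.268·log₂(0.268) = 0.5091
Sum ≈ 2.2512 → 2.2512 bits.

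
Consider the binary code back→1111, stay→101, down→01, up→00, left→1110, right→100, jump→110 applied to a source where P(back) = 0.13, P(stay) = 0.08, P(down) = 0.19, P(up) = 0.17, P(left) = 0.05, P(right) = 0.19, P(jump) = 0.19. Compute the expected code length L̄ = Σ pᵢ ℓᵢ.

L̄ = Σ pᵢ·ℓᵢ = 0.13·4 + 0.08·3 + 0.19·2 + 0.17·2 + 0.05·4 + 0.19·3 + 0.19·3 = 2.82 bits/symbol.

2.82 bits/symbol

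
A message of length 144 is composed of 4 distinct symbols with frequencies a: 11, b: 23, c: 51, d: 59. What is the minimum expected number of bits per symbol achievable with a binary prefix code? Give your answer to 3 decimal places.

1.826 bits/symbol

Probabilities are the counts divided by 144.
Repeatedly combine the two least-probable nodes; the expected code length is the sum of the merged weights.
merge 11/144 + 23/144 → 17/72
merge 17/72 + 17/48 → 85/144
merge 59/144 + 85/144 → 1
L = 17/72 + 85/144 + 1 = 263/144 ≈ 1.826 bits/symbol.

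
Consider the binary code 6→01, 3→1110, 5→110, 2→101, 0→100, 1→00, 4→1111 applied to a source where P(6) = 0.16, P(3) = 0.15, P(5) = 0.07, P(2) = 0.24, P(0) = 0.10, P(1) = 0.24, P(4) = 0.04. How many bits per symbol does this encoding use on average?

L̄ = Σ pᵢ·ℓᵢ = 0.16·2 + 0.15·4 + 0.07·3 + 0.24·3 + 0.10·3 + 0.24·2 + 0.04·4 = 2.79 bits/symbol.

2.79 bits/symbol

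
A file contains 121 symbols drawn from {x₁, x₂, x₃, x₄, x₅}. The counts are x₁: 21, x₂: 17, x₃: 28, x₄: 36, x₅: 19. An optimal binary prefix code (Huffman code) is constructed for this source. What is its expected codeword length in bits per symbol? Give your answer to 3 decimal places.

2.298 bits/symbol

Probabilities are the counts divided by 121.
Repeatedly combine the two least-probable nodes; the expected code length is the sum of the merged weights.
merge 17/121 + 19/121 → 36/121
merge 21/121 + 28/121 → 49/121
merge 36/121 + 36/121 → 72/121
merge 49/121 + 72/121 → 1
L = 36/121 + 49/121 + 72/121 + 1 = 278/121 ≈ 2.298 bits/symbol.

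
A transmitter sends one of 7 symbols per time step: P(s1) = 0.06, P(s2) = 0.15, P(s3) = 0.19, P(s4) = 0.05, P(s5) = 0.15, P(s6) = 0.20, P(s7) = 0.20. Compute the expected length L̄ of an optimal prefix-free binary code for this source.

Repeatedly combine the two least-probable nodes; the expected code length is the sum of the merged weights.
merge 1/20 + 3/50 → 11/100
merge 11/100 + 3/20 → 13/50
merge 3/20 + 19/100 → 17/50
merge 1/5 + 1/5 → 2/5
merge 13/50 + 17/50 → 3/5
merge 2/5 + 3/5 → 1
L = 11/100 + 13/50 + 17/50 + 2/5 + 3/5 + 1 = 271/100 = 2.71 bits/symbol.

2.71 bits/symbol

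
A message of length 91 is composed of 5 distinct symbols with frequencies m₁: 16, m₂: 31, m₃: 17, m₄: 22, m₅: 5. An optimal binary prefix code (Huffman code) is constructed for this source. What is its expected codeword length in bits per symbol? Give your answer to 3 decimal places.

2.231 bits/symbol

Probabilities are the counts divided by 91.
Repeatedly combine the two least-probable nodes; the expected code length is the sum of the merged weights.
merge 5/91 + 16/91 → 3/13
merge 17/91 + 3/13 → 38/91
merge 22/91 + 31/91 → 53/91
merge 38/91 + 53/91 → 1
L = 3/13 + 38/91 + 53/91 + 1 = 29/13 ≈ 2.231 bits/symbol.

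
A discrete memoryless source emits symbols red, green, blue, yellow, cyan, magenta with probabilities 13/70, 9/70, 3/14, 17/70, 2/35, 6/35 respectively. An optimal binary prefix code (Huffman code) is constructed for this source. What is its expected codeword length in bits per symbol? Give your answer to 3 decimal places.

Repeatedly combine the two least-probable nodes; the expected code length is the sum of the merged weights.
merge 2/35 + 9/70 → 13/70
merge 6/35 + 13/70 → 5/14
merge 13/70 + 3/14 → 2/5
merge 17/70 + 5/14 → 3/5
merge 2/5 + 3/5 → 1
L = 13/70 + 5/14 + 2/5 + 3/5 + 1 = 89/35 ≈ 2.543 bits/symbol.

2.543 bits/symbol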